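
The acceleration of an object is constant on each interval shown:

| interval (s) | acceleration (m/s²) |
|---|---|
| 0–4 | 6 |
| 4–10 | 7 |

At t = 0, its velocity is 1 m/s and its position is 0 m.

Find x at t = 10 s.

On each constant-a segment, Δv = aΔt and Δx = v₀Δt + ½aΔt²; chain segment to segment.
0–4 s: v starts 1 m/s; Δx = 1·4 + ½·6·4² = 52 m; v ends 25 m/s.
4–10 s: v starts 25 m/s; Δx = 25·6 + ½·7·6² = 276 m; v ends 67 m/s.
x(10) = 0 + Σ Δx = 328 m.

328 m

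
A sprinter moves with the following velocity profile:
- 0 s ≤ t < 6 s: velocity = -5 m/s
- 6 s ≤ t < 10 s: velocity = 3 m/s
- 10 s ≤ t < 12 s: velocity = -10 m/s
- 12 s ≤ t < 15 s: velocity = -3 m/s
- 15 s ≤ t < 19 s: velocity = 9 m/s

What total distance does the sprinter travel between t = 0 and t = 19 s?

Distance (not displacement) is the total path length: add the absolute areas under v-t.
0–6 s: |-5| × 6 = 30 m
6–10 s: |3| × 4 = 12 m
10–12 s: |-10| × 2 = 20 m
12–15 s: |-3| × 3 = 9 m
15–19 s: |9| × 4 = 36 m
Total distance = 107 m

107 m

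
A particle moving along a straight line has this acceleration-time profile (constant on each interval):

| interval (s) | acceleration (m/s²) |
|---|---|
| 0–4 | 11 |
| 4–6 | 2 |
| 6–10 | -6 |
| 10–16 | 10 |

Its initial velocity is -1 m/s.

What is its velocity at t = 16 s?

83 m/s

Δv equals the area under the a-t graph; then v = v₀ + Δv.
0–4 s: 11 × 4 = 44 m/s
4–6 s: 2 × 2 = 4 m/s
6–10 s: -6 × 4 = -24 m/s
10–16 s: 10 × 6 = 60 m/s
Δv = 84 m/s, so v(16) = -1 + (84) = 83 m/s.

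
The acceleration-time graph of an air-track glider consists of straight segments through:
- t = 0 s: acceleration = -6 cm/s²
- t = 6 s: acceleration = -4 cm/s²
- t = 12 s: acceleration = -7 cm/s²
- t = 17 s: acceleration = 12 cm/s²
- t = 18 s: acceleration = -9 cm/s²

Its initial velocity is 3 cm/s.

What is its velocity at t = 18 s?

Δv equals the area under the a-t graph; then v = v₀ + Δv.
0–6 s: ½(-6 + -4)(6) = -30 cm/s
6–12 s: ½(-4 + -7)(6) = -33 cm/s
12–17 s: ½(-7 + 12)(5) = 12.5 cm/s
17–18 s: ½(12 + -9)(1) = 1.5 cm/s
Δv = -49 cm/s, so v(18) = 3 + (-49) = -46 cm/s.

-46 cm/s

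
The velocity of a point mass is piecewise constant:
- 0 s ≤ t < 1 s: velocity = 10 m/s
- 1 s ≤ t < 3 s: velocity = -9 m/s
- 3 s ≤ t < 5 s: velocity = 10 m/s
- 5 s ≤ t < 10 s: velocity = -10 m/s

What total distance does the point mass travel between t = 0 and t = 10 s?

98 m

Total distance travelled is ∫|v| dt — sum the magnitudes of each area piece.
0–1 s: |10| × 1 = 10 m
1–3 s: |-9| × 2 = 18 m
3–5 s: |10| × 2 = 20 m
5–10 s: |-10| × 5 = 50 m
Total distance = 98 m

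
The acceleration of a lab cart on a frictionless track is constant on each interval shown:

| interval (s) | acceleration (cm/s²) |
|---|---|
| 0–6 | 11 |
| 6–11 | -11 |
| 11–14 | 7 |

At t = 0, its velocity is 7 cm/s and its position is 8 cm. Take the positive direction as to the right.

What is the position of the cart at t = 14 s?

On each constant-a segment, Δv = aΔt and Δx = v₀Δt + ½aΔt²; chain segment to segment.
0–6 s: v starts 7 cm/s; Δx = 7·6 + ½·11·6² = 240 cm; v ends 73 cm/s.
6–11 s: v starts 73 cm/s; Δx = 73·5 + ½·-11·5² = 227.5 cm; v ends 18 cm/s.
11–14 s: v starts 18 cm/s; Δx = 18·3 + ½·7·3² = 85.5 cm; v ends 39 cm/s.
x(14) = 8 + Σ Δx = 561 cm.

561 cm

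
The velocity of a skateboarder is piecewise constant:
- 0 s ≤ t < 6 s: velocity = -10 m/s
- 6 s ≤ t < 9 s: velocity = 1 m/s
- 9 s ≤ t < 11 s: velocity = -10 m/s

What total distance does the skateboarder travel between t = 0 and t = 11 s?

83 m

Total distance travelled is ∫|v| dt — sum the magnitudes of each area piece.
0–6 s: |-10| × 6 = 60 m
6–9 s: |1| × 3 = 3 m
9–11 s: |-10| × 2 = 20 m
Total distance = 83 m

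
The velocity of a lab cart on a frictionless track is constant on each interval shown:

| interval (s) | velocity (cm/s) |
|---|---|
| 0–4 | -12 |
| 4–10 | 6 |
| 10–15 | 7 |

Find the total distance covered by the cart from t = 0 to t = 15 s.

119 cm

Distance (not displacement) is the total path length: add the absolute areas under v-t.
0–4 s: |-12| × 4 = 48 cm
4–10 s: |6| × 6 = 36 cm
10–15 s: |7| × 5 = 35 cm
Total distance = 119 cm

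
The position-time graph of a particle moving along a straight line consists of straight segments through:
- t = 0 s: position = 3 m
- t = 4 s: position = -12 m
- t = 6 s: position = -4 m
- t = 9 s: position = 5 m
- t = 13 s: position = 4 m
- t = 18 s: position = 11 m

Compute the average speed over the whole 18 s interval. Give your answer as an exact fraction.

20/9 m/s

Average speed = (total path length)/(elapsed time); on a piecewise-linear x-t graph the path length is Σ|Δx|.
0–4 s: |Δx| = |-12 − 3| = 15 m
4–6 s: |Δx| = |-4 − -12| = 8 m
6–9 s: |Δx| = |5 − -4| = 9 m
9–13 s: |Δx| = |4 − 5| = 1 m
13–18 s: |Δx| = |11 − 4| = 7 m
Total path = 40 m; average speed = 40/18 = 20/9 m/s.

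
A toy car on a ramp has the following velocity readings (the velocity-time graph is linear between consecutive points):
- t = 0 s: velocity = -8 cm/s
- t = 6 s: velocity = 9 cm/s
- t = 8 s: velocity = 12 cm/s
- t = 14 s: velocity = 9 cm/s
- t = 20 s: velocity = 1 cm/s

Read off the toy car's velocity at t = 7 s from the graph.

10.5 cm/s

On 6–8 s the graph is linear from 9 to 12 cm/s: v(7) = 9 + (12 − 9)·(7 − 6)/(8 − 6) = 10.5 cm/s.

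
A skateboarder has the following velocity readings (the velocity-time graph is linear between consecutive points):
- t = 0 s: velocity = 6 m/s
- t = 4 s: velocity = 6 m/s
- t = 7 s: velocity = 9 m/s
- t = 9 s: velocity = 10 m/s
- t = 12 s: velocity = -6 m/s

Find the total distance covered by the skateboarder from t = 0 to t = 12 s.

Distance (not displacement) is the total path length: add the absolute areas under v-t.
0–4 s: |6| × 4 = 24 m
4–7 s: |½(6 + 9)(3)| = 22.5 m
7–9 s: |½(9 + 10)(2)| = 19 m
9–12 s: v = 0 at t = 10.875 s; triangle areas 9.375 + 3.375 = 12.75 m
Total distance = 78.25 m

78.25 m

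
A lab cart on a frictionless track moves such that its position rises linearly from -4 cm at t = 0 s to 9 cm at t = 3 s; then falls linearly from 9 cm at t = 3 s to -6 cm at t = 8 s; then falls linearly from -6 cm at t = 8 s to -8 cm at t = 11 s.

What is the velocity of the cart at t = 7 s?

Velocity is the slope of the x-t graph on 3–8 s: (-6 − 9)/(8 − 3) = -3 cm/s.

-3 cm/s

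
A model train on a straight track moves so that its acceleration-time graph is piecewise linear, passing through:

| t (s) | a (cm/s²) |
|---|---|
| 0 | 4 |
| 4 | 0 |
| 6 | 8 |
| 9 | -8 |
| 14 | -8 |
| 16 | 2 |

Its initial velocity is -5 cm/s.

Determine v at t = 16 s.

-35 cm/s

Δv equals the area under the a-t graph; then v = v₀ + Δv.
0–4 s: ½(4 + 0)(4) = 8 cm/s
4–6 s: ½(0 + 8)(2) = 8 cm/s
6–9 s: ½(8 + -8)(3) = 0 cm/s
9–14 s: -8 × 5 = -40 cm/s
14–16 s: ½(-8 + 2)(2) = -6 cm/s
Δv = -30 cm/s, so v(16) = -5 + (-30) = -35 cm/s.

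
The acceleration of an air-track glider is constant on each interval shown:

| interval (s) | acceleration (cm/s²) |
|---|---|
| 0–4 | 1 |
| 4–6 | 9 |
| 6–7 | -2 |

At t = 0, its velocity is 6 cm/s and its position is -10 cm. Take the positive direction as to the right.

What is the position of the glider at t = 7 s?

On each constant-a segment, Δv = aΔt and Δx = v₀Δt + ½aΔt²; chain segment to segment.
0–4 s: v starts 6 cm/s; Δx = 6·4 + ½·1·4² = 32 cm; v ends 10 cm/s.
4–6 s: v starts 10 cm/s; Δx = 10·2 + ½·9·2² = 38 cm; v ends 28 cm/s.
6–7 s: v starts 28 cm/s; Δx = 28·1 + ½·-2·1² = 27 cm; v ends 26 cm/s.
x(7) = -10 + Σ Δx = 87 cm.

87 cm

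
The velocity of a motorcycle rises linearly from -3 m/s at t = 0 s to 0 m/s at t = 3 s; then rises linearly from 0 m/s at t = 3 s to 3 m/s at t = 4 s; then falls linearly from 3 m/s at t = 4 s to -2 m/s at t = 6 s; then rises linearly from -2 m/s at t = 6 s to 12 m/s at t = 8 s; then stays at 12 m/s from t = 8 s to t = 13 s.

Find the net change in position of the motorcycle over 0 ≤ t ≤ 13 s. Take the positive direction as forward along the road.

68 m

Displacement is the signed area under the v-t curve.
0–3 s: ½(-3 + 0)(3) = -4.5 m
3–4 s: ½(0 + 3)(1) = 1.5 m
4–6 s: ½(3 + -2)(2) = 1 m
6–8 s: ½(-2 + 12)(2) = 10 m
8–13 s: 12 × 5 = 60 m
Net displacement = 68 m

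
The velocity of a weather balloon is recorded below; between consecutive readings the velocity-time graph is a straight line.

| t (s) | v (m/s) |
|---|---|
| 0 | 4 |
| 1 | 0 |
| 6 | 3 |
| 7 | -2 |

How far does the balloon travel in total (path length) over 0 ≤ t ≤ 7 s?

10.8 m

Total distance travelled is ∫|v| dt — sum the magnitudes of each area piece.
0–1 s: |½(4 + 0)(1)| = 2 m
1–6 s: |½(0 + 3)(5)| = 7.5 m
6–7 s: v = 0 at t = 6.6 s; triangle areas 0.9 + 0.4 = 1.3 m
Total distance = 10.8 m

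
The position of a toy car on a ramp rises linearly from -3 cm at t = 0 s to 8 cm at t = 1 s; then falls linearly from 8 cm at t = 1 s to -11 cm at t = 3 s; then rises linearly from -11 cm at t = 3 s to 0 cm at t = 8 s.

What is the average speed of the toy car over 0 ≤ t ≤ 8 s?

Average speed = (total path length)/(elapsed time); on a piecewise-linear x-t graph the path length is Σ|Δx|.
0–1 s: |Δx| = |8 − -3| = 11 cm
1–3 s: |Δx| = |-11 − 8| = 19 cm
3–8 s: |Δx| = |0 − -11| = 11 cm
Total path = 41 cm; average speed = 41/8 = 5.125 cm/s.

5.125 cm/s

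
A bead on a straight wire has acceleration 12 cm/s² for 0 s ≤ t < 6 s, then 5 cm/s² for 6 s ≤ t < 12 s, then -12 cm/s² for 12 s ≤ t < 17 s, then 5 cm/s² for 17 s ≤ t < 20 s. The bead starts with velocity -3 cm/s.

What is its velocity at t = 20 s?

54 cm/s

Δv equals the area under the a-t graph; then v = v₀ + Δv.
0–6 s: 12 × 6 = 72 cm/s
6–12 s: 5 × 6 = 30 cm/s
12–17 s: -12 × 5 = -60 cm/s
17–20 s: 5 × 3 = 15 cm/s
Δv = 57 cm/s, so v(20) = -3 + (57) = 54 cm/s.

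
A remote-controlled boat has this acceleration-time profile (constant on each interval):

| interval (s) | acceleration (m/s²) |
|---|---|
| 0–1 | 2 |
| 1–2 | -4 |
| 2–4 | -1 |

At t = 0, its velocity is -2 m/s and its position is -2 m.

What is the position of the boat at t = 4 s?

On each constant-a segment, Δv = aΔt and Δx = v₀Δt + ½aΔt²; chain segment to segment.
0–1 s: v starts -2 m/s; Δx = -2·1 + ½·2·1² = -1 m; v ends 0 m/s.
1–2 s: v starts 0 m/s; Δx = 0·1 + ½·-4·1² = -2 m; v ends -4 m/s.
2–4 s: v starts -4 m/s; Δx = -4·2 + ½·-1·2² = -10 m; v ends -6 m/s.
x(4) = -2 + Σ Δx = -15 m.

-15 m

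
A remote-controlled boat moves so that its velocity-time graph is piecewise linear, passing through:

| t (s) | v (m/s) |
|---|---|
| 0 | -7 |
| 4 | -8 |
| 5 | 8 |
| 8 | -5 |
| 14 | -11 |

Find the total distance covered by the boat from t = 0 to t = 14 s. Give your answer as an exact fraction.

Total distance travelled is ∫|v| dt — sum the magnitudes of each area piece.
0–4 s: |½(-7 + -8)(4)| = 30 m
4–5 s: v = 0 at t = 4.5 s; triangle areas 2 + 2 = 4 m
5–8 s: v = 0 at t = 89/13 s; triangle areas 96/13 + 75/26 = 267/26 m
8–14 s: |½(-5 + -11)(6)| = 48 m
Total distance = 2399/26 m

2399/26 m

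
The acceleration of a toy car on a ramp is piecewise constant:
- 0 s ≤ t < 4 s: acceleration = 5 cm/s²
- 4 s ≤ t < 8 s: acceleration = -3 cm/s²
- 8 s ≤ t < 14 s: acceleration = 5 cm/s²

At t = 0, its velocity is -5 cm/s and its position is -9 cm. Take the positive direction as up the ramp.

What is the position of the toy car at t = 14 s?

155 cm

On each constant-a segment, Δv = aΔt and Δx = v₀Δt + ½aΔt²; chain segment to segment.
0–4 s: v starts -5 cm/s; Δx = -5·4 + ½·5·4² = 20 cm; v ends 15 cm/s.
4–8 s: v starts 15 cm/s; Δx = 15·4 + ½·-3·4² = 36 cm; v ends 3 cm/s.
8–14 s: v starts 3 cm/s; Δx = 3·6 + ½·5·6² = 108 cm; v ends 33 cm/s.
x(14) = -9 + Σ Δx = 155 cm.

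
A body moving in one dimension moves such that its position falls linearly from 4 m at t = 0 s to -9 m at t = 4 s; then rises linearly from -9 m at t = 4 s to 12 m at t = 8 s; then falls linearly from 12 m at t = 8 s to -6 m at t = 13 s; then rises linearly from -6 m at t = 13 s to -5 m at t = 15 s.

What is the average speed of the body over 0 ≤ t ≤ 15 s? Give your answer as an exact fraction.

53/15 m/s

Average speed = (total path length)/(elapsed time); on a piecewise-linear x-t graph the path length is Σ|Δx|.
0–4 s: |Δx| = |-9 − 4| = 13 m
4–8 s: |Δx| = |12 − -9| = 21 m
8–13 s: |Δx| = |-6 − 12| = 18 m
13–15 s: |Δx| = |-5 − -6| = 1 m
Total path = 53 m; average speed = 53/15 = 53/15 m/s.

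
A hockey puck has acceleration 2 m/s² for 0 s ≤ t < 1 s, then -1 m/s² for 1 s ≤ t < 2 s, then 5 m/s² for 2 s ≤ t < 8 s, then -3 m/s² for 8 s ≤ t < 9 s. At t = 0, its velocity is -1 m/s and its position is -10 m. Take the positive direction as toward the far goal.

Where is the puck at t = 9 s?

On each constant-a segment, Δv = aΔt and Δx = v₀Δt + ½aΔt²; chain segment to segment.
0–1 s: v starts -1 m/s; Δx = -1·1 + ½·2·1² = 0 m; v ends 1 m/s.
1–2 s: v starts 1 m/s; Δx = 1·1 + ½·-1·1² = 0.5 m; v ends 0 m/s.
2–8 s: v starts 0 m/s; Δx = 0·6 + ½·5·6² = 90 m; v ends 30 m/s.
8–9 s: v starts 30 m/s; Δx = 30·1 + ½·-3·1² = 28.5 m; v ends 27 m/s.
x(9) = -10 + Σ Δx = 109 m.

109 m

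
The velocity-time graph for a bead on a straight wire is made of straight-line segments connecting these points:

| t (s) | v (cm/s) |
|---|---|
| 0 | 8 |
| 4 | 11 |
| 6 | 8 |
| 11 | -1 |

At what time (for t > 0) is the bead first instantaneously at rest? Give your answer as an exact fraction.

t = 94/9 s

v changes sign on 6–11 s (from 8 to -1); the graph is linear there, so v = 0 at t = 6 + (-8)·(11 − 6)/(-1 − 8) = 94/9 s.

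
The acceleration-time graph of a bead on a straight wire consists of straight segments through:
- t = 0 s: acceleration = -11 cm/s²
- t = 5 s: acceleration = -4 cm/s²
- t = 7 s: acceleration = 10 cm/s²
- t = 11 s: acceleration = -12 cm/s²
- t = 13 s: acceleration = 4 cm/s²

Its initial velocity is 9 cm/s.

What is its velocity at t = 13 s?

-34.5 cm/s

Δv equals the area under the a-t graph; then v = v₀ + Δv.
0–5 s: ½(-11 + -4)(5) = -37.5 cm/s
5–7 s: ½(-4 + 10)(2) = 6 cm/s
7–11 s: ½(10 + -12)(4) = -4 cm/s
11–13 s: ½(-12 + 4)(2) = -8 cm/s
Δv = -43.5 cm/s, so v(13) = 9 + (-43.5) = -34.5 cm/s.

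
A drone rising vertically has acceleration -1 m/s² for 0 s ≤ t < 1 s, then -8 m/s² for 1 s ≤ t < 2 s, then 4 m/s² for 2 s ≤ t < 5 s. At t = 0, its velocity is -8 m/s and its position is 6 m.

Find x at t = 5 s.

-48.5 m

On each constant-a segment, Δv = aΔt and Δx = v₀Δt + ½aΔt²; chain segment to segment.
0–1 s: v starts -8 m/s; Δx = -8·1 + ½·-1·1² = -8.5 m; v ends -9 m/s.
1–2 s: v starts -9 m/s; Δx = -9·1 + ½·-8·1² = -13 m; v ends -17 m/s.
2–5 s: v starts -17 m/s; Δx = -17·3 + ½·4·3² = -33 m; v ends -5 m/s.
x(5) = 6 + Σ Δx = -48.5 m.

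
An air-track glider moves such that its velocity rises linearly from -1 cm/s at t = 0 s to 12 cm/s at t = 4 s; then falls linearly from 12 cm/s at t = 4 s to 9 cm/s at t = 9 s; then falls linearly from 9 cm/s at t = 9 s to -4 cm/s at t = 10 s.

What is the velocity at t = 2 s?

On 0–4 s the graph is linear from -1 to 12 cm/s: v(2) = -1 + (12 − -1)·(2 − 0)/(4 − 0) = 5.5 cm/s.

5.5 cm/s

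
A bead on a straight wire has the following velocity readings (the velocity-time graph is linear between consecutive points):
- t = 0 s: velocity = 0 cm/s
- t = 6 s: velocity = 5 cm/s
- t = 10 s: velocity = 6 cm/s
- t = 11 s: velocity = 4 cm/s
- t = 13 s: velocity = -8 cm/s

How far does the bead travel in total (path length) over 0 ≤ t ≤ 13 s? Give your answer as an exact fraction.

Total distance travelled is ∫|v| dt — sum the magnitudes of each area piece.
0–6 s: |½(0 + 5)(6)| = 15 cm
6–10 s: |½(5 + 6)(4)| = 22 cm
10–11 s: |½(6 + 4)(1)| = 5 cm
11–13 s: v = 0 at t = 35/3 s; triangle areas 4/3 + 16/3 = 20/3 cm
Total distance = 146/3 cm

146/3 cm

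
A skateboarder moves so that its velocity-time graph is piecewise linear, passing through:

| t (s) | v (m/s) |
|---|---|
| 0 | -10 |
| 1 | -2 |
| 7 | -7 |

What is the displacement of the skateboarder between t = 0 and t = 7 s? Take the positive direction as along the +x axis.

Net displacement equals the area under the velocity-time graph (areas below the axis count negative).
0–1 s: ½(-10 + -2)(1) = -6 m
1–7 s: ½(-2 + -7)(6) = -27 m
Net displacement = -33 m

-33 m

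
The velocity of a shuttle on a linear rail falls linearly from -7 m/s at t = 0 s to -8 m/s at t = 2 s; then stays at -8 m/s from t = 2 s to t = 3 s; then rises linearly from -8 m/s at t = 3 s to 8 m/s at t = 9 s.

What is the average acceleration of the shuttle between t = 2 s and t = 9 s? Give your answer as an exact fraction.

16/7 m/s²

Average acceleration = Δv/Δt = (8 − -8)/(9 − 2) = 16/7 m/s².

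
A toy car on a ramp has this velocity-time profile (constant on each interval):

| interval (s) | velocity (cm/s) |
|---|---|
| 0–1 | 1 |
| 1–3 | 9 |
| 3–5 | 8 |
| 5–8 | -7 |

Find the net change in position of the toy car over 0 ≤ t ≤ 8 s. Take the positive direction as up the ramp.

Net displacement equals the area under the velocity-time graph (areas below the axis count negative).
0–1 s: 1 × 1 = 1 cm
1–3 s: 9 × 2 = 18 cm
3–5 s: 8 × 2 = 16 cm
5–8 s: -7 × 3 = -21 cm
Net displacement = 14 cm

14 cm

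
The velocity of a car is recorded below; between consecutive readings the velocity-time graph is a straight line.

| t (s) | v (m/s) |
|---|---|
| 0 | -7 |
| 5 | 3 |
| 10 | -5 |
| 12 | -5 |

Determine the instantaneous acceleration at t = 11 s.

0 m/s²

Acceleration is the slope of the v-t graph on 10–12 s: (-5 − -5)/(12 − 10) = 0 m/s².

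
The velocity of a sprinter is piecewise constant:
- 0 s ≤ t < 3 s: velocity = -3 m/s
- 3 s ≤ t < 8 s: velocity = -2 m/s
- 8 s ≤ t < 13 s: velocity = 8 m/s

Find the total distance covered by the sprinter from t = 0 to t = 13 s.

Distance (not displacement) is the total path length: add the absolute areas under v-t.
0–3 s: |-3| × 3 = 9 m
3–8 s: |-2| × 5 = 10 m
8–13 s: |8| × 5 = 40 m
Total distance = 59 m

59 m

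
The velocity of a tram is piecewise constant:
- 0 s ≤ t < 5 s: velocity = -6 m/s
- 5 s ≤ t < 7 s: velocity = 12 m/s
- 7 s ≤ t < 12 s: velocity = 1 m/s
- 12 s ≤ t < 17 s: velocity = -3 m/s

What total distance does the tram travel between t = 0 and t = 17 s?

Total distance travelled is ∫|v| dt — sum the magnitudes of each area piece.
0–5 s: |-6| × 5 = 30 m
5–7 s: |12| × 2 = 24 m
7–12 s: |1| × 5 = 5 m
12–17 s: |-3| × 5 = 15 m
Total distance = 74 m

74 m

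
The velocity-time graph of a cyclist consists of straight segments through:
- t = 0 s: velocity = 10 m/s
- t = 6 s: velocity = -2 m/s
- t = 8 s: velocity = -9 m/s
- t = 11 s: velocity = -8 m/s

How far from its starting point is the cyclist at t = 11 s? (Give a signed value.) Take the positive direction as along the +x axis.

-12.5 m

Net displacement equals the area under the velocity-time graph (areas below the axis count negative).
0–6 s: ½(10 + -2)(6) = 24 m
6–8 s: ½(-2 + -9)(2) = -11 m
8–11 s: ½(-9 + -8)(3) = -25.5 m
Net displacement = -12.5 m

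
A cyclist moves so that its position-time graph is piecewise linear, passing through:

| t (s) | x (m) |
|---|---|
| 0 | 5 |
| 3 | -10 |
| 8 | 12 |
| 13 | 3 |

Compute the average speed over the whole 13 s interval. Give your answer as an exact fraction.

46/13 m/s

Average speed = (total path length)/(elapsed time); on a piecewise-linear x-t graph the path length is Σ|Δx|.
0–3 s: |Δx| = |-10 − 5| = 15 m
3–8 s: |Δx| = |12 − -10| = 22 m
8–13 s: |Δx| = |3 − 12| = 9 m
Total path = 46 m; average speed = 46/13 = 46/13 m/s.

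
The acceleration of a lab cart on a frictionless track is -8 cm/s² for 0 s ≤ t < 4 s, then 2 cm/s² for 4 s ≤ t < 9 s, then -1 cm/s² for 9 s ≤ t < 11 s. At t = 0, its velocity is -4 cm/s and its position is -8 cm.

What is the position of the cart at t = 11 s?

-297 cm

On each constant-a segment, Δv = aΔt and Δx = v₀Δt + ½aΔt²; chain segment to segment.
0–4 s: v starts -4 cm/s; Δx = -4·4 + ½·-8·4² = -80 cm; v ends -36 cm/s.
4–9 s: v starts -36 cm/s; Δx = -36·5 + ½·2·5² = -155 cm; v ends -26 cm/s.
9–11 s: v starts -26 cm/s; Δx = -26·2 + ½·-1·2² = -54 cm; v ends -28 cm/s.
x(11) = -8 + Σ Δx = -297 cm.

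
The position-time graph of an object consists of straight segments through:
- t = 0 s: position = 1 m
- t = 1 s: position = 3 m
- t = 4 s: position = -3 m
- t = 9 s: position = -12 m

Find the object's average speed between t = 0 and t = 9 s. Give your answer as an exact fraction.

Average speed = (total path length)/(elapsed time); on a piecewise-linear x-t graph the path length is Σ|Δx|.
0–1 s: |Δx| = |3 − 1| = 2 m
1–4 s: |Δx| = |-3 − 3| = 6 m
4–9 s: |Δx| = |-12 − -3| = 9 m
Total path = 17 m; average speed = 17/9 = 17/9 m/s.

17/9 m/s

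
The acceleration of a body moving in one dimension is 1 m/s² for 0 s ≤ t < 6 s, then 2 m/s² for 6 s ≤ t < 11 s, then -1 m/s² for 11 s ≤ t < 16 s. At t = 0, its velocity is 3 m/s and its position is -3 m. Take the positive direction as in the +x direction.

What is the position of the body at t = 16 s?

On each constant-a segment, Δv = aΔt and Δx = v₀Δt + ½aΔt²; chain segment to segment.
0–6 s: v starts 3 m/s; Δx = 3·6 + ½·1·6² = 36 m; v ends 9 m/s.
6–11 s: v starts 9 m/s; Δx = 9·5 + ½·2·5² = 70 m; v ends 19 m/s.
11–16 s: v starts 19 m/s; Δx = 19·5 + ½·-1·5² = 82.5 m; v ends 14 m/s.
x(16) = -3 + Σ Δx = 185.5 m.

185.5 m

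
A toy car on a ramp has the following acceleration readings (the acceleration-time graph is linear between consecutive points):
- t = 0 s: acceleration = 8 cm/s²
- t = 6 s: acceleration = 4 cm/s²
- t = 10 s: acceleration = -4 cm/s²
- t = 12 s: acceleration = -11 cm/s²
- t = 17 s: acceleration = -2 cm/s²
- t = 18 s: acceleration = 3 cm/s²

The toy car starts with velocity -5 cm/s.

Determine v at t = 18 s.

Δv equals the area under the a-t graph; then v = v₀ + Δv.
0–6 s: ½(8 + 4)(6) = 36 cm/s
6–10 s: ½(4 + -4)(4) = 0 cm/s
10–12 s: ½(-4 + -11)(2) = -15 cm/s
12–17 s: ½(-11 + -2)(5) = -32.5 cm/s
17–18 s: ½(-2 + 3)(1) = 0.5 cm/s
Δv = -11 cm/s, so v(18) = -5 + (-11) = -16 cm/s.

-16 cm/s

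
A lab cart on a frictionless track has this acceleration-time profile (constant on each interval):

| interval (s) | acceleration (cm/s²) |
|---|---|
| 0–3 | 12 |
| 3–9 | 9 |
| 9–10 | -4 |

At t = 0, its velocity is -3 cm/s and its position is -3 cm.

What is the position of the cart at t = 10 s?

487 cm

On each constant-a segment, Δv = aΔt and Δx = v₀Δt + ½aΔt²; chain segment to segment.
0–3 s: v starts -3 cm/s; Δx = -3·3 + ½·12·3² = 45 cm; v ends 33 cm/s.
3–9 s: v starts 33 cm/s; Δx = 33·6 + ½·9·6² = 360 cm; v ends 87 cm/s.
9–10 s: v starts 87 cm/s; Δx = 87·1 + ½·-4·1² = 85 cm; v ends 83 cm/s.
x(10) = -3 + Σ Δx = 487 cm.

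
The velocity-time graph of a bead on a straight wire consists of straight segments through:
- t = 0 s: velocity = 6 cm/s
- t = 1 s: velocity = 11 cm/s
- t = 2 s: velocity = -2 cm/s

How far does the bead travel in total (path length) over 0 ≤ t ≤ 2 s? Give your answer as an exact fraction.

Total distance travelled is ∫|v| dt — sum the magnitudes of each area piece.
0–1 s: |½(6 + 11)(1)| = 8.5 cm
1–2 s: v = 0 at t = 24/13 s; triangle areas 121/26 + 2/13 = 125/26 cm
Total distance = 173/13 cm

173/13 cm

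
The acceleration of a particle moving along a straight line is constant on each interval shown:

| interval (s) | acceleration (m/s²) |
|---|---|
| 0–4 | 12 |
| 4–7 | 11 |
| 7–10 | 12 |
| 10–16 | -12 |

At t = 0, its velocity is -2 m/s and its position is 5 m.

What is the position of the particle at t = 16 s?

On each constant-a segment, Δv = aΔt and Δx = v₀Δt + ½aΔt²; chain segment to segment.
0–4 s: v starts -2 m/s; Δx = -2·4 + ½·12·4² = 88 m; v ends 46 m/s.
4–7 s: v starts 46 m/s; Δx = 46·3 + ½·11·3² = 187.5 m; v ends 79 m/s.
7–10 s: v starts 79 m/s; Δx = 79·3 + ½·12·3² = 291 m; v ends 115 m/s.
10–16 s: v starts 115 m/s; Δx = 115·6 + ½·-12·6² = 474 m; v ends 43 m/s.
x(16) = 5 + Σ Δx = 1045.5 m.

1045.5 m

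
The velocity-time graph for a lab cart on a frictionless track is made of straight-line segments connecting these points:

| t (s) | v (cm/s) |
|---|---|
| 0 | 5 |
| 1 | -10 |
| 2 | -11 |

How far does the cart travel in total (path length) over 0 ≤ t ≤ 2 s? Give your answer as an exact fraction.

Total distance travelled is ∫|v| dt — sum the magnitudes of each area piece.
0–1 s: v = 0 at t = 1/3 s; triangle areas 5/6 + 10/3 = 25/6 cm
1–2 s: |½(-10 + -11)(1)| = 10.5 cm
Total distance = 44/3 cm

44/3 cm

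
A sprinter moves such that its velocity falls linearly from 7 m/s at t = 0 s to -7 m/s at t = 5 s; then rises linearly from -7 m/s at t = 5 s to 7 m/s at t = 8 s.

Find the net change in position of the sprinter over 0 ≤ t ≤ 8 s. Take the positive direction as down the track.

Displacement is the signed area under the v-t curve.
0–5 s: ½(7 + -7)(5) = 0 m
5–8 s: ½(-7 + 7)(3) = 0 m
Net displacement = 0 m

0 m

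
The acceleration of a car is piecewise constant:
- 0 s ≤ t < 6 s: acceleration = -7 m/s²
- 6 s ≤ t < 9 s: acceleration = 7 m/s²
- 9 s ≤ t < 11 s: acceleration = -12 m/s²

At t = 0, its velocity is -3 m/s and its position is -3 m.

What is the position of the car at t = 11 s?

-322.5 m

On each constant-a segment, Δv = aΔt and Δx = v₀Δt + ½aΔt²; chain segment to segment.
0–6 s: v starts -3 m/s; Δx = -3·6 + ½·-7·6² = -144 m; v ends -45 m/s.
6–9 s: v starts -45 m/s; Δx = -45·3 + ½·7·3² = -103.5 m; v ends -24 m/s.
9–11 s: v starts -24 m/s; Δx = -24·2 + ½·-12·2² = -72 m; v ends -48 m/s.
x(11) = -3 + Σ Δx = -322.5 m.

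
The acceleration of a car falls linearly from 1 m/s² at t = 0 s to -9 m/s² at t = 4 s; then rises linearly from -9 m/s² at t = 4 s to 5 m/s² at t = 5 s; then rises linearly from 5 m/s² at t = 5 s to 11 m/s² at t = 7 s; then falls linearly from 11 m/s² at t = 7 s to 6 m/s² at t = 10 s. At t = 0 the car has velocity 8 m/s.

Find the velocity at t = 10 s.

Δv equals the area under the a-t graph; then v = v₀ + Δv.
0–4 s: ½(1 + -9)(4) = -16 m/s
4–5 s: ½(-9 + 5)(1) = -2 m/s
5–7 s: ½(5 + 11)(2) = 16 m/s
7–10 s: ½(11 + 6)(3) = 25.5 m/s
Δv = 23.5 m/s, so v(10) = 8 + (23.5) = 31.5 m/s.

31.5 m/s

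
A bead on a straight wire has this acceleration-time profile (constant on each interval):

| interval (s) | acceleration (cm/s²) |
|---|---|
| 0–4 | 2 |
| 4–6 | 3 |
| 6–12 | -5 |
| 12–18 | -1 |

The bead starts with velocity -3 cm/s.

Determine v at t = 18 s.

Δv equals the area under the a-t graph; then v = v₀ + Δv.
0–4 s: 2 × 4 = 8 cm/s
4–6 s: 3 × 2 = 6 cm/s
6–12 s: -5 × 6 = -30 cm/s
12–18 s: -1 × 6 = -6 cm/s
Δv = -22 cm/s, so v(18) = -3 + (-22) = -25 cm/s.

-25 cm/s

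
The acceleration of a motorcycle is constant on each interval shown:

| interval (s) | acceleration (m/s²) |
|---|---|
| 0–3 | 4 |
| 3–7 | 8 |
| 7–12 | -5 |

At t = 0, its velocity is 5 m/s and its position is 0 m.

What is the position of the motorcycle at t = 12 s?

On each constant-a segment, Δv = aΔt and Δx = v₀Δt + ½aΔt²; chain segment to segment.
0–3 s: v starts 5 m/s; Δx = 5·3 + ½·4·3² = 33 m; v ends 17 m/s.
3–7 s: v starts 17 m/s; Δx = 17·4 + ½·8·4² = 132 m; v ends 49 m/s.
7–12 s: v starts 49 m/s; Δx = 49·5 + ½·-5·5² = 182.5 m; v ends 24 m/s.
x(12) = 0 + Σ Δx = 347.5 m.

347.5 m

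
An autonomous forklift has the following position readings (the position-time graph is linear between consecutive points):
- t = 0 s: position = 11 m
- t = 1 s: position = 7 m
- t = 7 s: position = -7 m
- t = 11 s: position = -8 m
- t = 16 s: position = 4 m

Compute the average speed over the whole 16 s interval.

1.9375 m/s

Average speed = (total path length)/(elapsed time); on a piecewise-linear x-t graph the path length is Σ|Δx|.
0–1 s: |Δx| = |7 − 11| = 4 m
1–7 s: |Δx| = |-7 − 7| = 14 m
7–11 s: |Δx| = |-8 − -7| = 1 m
11–16 s: |Δx| = |4 − -8| = 12 m
Total path = 31 m; average speed = 31/16 = 1.9375 m/s.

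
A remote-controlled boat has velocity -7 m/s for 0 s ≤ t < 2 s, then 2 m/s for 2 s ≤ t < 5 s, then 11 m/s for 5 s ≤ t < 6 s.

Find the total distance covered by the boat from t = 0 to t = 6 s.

Distance (not displacement) is the total path length: add the absolute areas under v-t.
0–2 s: |-7| × 2 = 14 m
2–5 s: |2| × 3 = 6 m
5–6 s: |11| × 1 = 11 m
Total distance = 31 m

31 m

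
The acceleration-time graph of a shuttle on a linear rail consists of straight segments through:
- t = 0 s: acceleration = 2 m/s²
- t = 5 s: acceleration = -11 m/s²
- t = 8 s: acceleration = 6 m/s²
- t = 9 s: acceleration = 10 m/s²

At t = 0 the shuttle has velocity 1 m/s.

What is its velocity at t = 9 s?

-21 m/s

Δv equals the area under the a-t graph; then v = v₀ + Δv.
0–5 s: ½(2 + -11)(5) = -22.5 m/s
5–8 s: ½(-11 + 6)(3) = -7.5 m/s
8–9 s: ½(6 + 10)(1) = 8 m/s
Δv = -22 m/s, so v(9) = 1 + (-22) = -21 m/s.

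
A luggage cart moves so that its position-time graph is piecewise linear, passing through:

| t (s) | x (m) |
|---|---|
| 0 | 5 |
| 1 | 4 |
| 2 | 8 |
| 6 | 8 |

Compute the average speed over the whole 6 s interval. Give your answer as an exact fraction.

Average speed = (total path length)/(elapsed time); on a piecewise-linear x-t graph the path length is Σ|Δx|.
0–1 s: |Δx| = |4 − 5| = 1 m
1–2 s: |Δx| = |8 − 4| = 4 m
2–6 s: |Δx| = |8 − 8| = 0 m
Total path = 5 m; average speed = 5/6 = 5/6 m/s.

5/6 m/s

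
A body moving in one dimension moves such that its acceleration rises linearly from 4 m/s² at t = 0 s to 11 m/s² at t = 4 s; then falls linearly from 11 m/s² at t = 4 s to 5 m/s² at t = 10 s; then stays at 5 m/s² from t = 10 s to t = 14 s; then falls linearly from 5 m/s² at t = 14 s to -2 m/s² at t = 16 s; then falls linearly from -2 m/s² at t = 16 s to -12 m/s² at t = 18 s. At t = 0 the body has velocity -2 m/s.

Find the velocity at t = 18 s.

85 m/s

Δv equals the area under the a-t graph; then v = v₀ + Δv.
0–4 s: ½(4 + 11)(4) = 30 m/s
4–10 s: ½(11 + 5)(6) = 48 m/s
10–14 s: 5 × 4 = 20 m/s
14–16 s: ½(5 + -2)(2) = 3 m/s
16–18 s: ½(-2 + -12)(2) = -14 m/s
Δv = 87 m/s, so v(18) = -2 + (87) = 85 m/s.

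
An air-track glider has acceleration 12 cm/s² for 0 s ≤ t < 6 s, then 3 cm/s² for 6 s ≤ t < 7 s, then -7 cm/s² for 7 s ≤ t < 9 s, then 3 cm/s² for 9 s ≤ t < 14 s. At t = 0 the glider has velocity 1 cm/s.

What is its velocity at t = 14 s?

77 cm/s

Δv equals the area under the a-t graph; then v = v₀ + Δv.
0–6 s: 12 × 6 = 72 cm/s
6–7 s: 3 × 1 = 3 cm/s
7–9 s: -7 × 2 = -14 cm/s
9–14 s: 3 × 5 = 15 cm/s
Δv = 76 cm/s, so v(14) = 1 + (76) = 77 cm/s.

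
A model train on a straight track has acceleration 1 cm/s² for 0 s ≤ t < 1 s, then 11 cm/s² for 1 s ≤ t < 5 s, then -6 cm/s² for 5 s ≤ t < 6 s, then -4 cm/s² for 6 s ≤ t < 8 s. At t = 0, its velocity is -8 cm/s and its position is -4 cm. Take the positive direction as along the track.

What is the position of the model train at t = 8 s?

136.5 cm

On each constant-a segment, Δv = aΔt and Δx = v₀Δt + ½aΔt²; chain segment to segment.
0–1 s: v starts -8 cm/s; Δx = -8·1 + ½·1·1² = -7.5 cm; v ends -7 cm/s.
1–5 s: v starts -7 cm/s; Δx = -7·4 + ½·11·4² = 60 cm; v ends 37 cm/s.
5–6 s: v starts 37 cm/s; Δx = 37·1 + ½·-6·1² = 34 cm; v ends 31 cm/s.
6–8 s: v starts 31 cm/s; Δx = 31·2 + ½·-4·2² = 54 cm; v ends 23 cm/s.
x(8) = -4 + Σ Δx = 136.5 cm.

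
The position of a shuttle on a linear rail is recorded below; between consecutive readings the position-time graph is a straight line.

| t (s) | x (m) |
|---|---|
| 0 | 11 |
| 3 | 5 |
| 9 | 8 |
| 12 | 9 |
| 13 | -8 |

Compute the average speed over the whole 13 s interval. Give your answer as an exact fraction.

Average speed = (total path length)/(elapsed time); on a piecewise-linear x-t graph the path length is Σ|Δx|.
0–3 s: |Δx| = |5 − 11| = 6 m
3–9 s: |Δx| = |8 − 5| = 3 m
9–12 s: |Δx| = |9 − 8| = 1 m
12–13 s: |Δx| = |-8 − 9| = 17 m
Total path = 27 m; average speed = 27/13 = 27/13 m/s.

27/13 m/s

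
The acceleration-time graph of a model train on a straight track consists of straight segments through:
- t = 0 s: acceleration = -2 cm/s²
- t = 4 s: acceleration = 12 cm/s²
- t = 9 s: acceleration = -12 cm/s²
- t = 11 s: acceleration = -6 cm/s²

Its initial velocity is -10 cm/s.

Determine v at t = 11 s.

Δv equals the area under the a-t graph; then v = v₀ + Δv.
0–4 s: ½(-2 + 12)(4) = 20 cm/s
4–9 s: ½(12 + -12)(5) = 0 cm/s
9–11 s: ½(-12 + -6)(2) = -18 cm/s
Δv = 2 cm/s, so v(11) = -10 + (2) = -8 cm/s.

-8 cm/s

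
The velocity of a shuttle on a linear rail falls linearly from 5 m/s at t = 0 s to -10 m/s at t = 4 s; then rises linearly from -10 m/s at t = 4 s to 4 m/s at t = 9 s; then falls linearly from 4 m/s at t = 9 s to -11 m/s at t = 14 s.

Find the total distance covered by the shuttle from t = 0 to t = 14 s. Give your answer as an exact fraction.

Total distance travelled is ∫|v| dt — sum the magnitudes of each area piece.
0–4 s: v = 0 at t = 4/3 s; triangle areas 10/3 + 40/3 = 50/3 m
4–9 s: v = 0 at t = 53/7 s; triangle areas 125/7 + 20/7 = 145/7 m
9–14 s: v = 0 at t = 31/3 s; triangle areas 8/3 + 121/6 = 137/6 m
Total distance = 843/14 m

843/14 m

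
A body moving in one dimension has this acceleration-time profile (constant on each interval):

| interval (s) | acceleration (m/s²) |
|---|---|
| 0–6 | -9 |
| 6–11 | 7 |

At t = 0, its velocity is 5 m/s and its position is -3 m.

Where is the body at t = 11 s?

On each constant-a segment, Δv = aΔt and Δx = v₀Δt + ½aΔt²; chain segment to segment.
0–6 s: v starts 5 m/s; Δx = 5·6 + ½·-9·6² = -132 m; v ends -49 m/s.
6–11 s: v starts -49 m/s; Δx = -49·5 + ½·7·5² = -157.5 m; v ends -14 m/s.
x(11) = -3 + Σ Δx = -292.5 m.

-292.5 m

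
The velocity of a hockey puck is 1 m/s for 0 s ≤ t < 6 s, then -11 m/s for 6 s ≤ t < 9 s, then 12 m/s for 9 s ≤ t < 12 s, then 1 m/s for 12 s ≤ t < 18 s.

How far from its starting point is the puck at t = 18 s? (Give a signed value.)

15 m

Displacement is the signed area under the v-t curve.
0–6 s: 1 × 6 = 6 m
6–9 s: -11 × 3 = -33 m
9–12 s: 12 × 3 = 36 m
12–18 s: 1 × 6 = 6 m
Net displacement = 15 m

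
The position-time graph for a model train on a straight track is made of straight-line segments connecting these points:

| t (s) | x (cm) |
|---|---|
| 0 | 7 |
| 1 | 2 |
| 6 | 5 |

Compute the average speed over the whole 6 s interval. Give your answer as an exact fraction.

4/3 cm/s

Average speed = (total path length)/(elapsed time); on a piecewise-linear x-t graph the path length is Σ|Δx|.
0–1 s: |Δx| = |2 − 7| = 5 cm
1–6 s: |Δx| = |5 − 2| = 3 cm
Total path = 8 cm; average speed = 8/6 = 4/3 cm/s.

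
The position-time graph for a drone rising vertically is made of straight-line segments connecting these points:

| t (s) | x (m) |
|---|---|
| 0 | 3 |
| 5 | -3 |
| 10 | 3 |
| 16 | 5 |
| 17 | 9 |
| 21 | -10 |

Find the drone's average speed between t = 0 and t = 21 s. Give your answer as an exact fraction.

37/21 m/s

Average speed = (total path length)/(elapsed time); on a piecewise-linear x-t graph the path length is Σ|Δx|.
0–5 s: |Δx| = |-3 − 3| = 6 m
5–10 s: |Δx| = |3 − -3| = 6 m
10–16 s: |Δx| = |5 − 3| = 2 m
16–17 s: |Δx| = |9 − 5| = 4 m
17–21 s: |Δx| = |-10 − 9| = 19 m
Total path = 37 m; average speed = 37/21 = 37/21 m/s.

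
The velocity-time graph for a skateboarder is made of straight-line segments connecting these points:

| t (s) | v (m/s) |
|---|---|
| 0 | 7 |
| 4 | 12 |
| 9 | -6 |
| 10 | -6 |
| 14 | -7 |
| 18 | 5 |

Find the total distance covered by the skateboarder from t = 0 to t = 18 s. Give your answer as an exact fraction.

322/3 m

Total distance travelled is ∫|v| dt — sum the magnitudes of each area piece.
0–4 s: |½(7 + 12)(4)| = 38 m
4–9 s: v = 0 at t = 22/3 s; triangle areas 20 + 5 = 25 m
9–10 s: |-6| × 1 = 6 m
10–14 s: |½(-6 + -7)(4)| = 26 m
14–18 s: v = 0 at t = 49/3 s; triangle areas 49/6 + 25/6 = 37/3 m
Total distance = 322/3 m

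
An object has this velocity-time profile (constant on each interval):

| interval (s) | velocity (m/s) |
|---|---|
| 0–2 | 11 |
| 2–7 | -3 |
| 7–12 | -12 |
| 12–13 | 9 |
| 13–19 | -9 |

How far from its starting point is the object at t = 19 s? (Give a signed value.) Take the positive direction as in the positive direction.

Net displacement equals the area under the velocity-time graph (areas below the axis count negative).
0–2 s: 11 × 2 = 22 m
2–7 s: -3 × 5 = -15 m
7–12 s: -12 × 5 = -60 m
12–13 s: 9 × 1 = 9 m
13–19 s: -9 × 6 = -54 m
Net displacement = -98 m

-98 m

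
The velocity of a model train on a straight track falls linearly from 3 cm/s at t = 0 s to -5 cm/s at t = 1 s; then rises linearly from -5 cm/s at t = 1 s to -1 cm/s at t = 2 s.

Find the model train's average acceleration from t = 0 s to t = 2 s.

-2 cm/s²

Average acceleration = Δv/Δt = (-1 − 3)/(2 − 0) = -2 cm/s².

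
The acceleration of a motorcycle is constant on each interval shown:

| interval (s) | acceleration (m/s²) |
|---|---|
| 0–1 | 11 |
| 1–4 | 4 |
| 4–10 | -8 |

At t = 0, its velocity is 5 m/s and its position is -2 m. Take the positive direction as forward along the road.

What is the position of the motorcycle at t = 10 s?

On each constant-a segment, Δv = aΔt and Δx = v₀Δt + ½aΔt²; chain segment to segment.
0–1 s: v starts 5 m/s; Δx = 5·1 + ½·11·1² = 10.5 m; v ends 16 m/s.
1–4 s: v starts 16 m/s; Δx = 16·3 + ½·4·3² = 66 m; v ends 28 m/s.
4–10 s: v starts 28 m/s; Δx = 28·6 + ½·-8·6² = 24 m; v ends -20 m/s.
x(10) = -2 + Σ Δx = 98.5 m.

98.5 m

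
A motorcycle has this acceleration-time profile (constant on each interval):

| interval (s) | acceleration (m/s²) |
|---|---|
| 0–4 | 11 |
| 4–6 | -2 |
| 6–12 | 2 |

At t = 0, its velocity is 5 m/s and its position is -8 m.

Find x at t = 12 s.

On each constant-a segment, Δv = aΔt and Δx = v₀Δt + ½aΔt²; chain segment to segment.
0–4 s: v starts 5 m/s; Δx = 5·4 + ½·11·4² = 108 m; v ends 49 m/s.
4–6 s: v starts 49 m/s; Δx = 49·2 + ½·-2·2² = 94 m; v ends 45 m/s.
6–12 s: v starts 45 m/s; Δx = 45·6 + ½·2·6² = 306 m; v ends 57 m/s.
x(12) = -8 + Σ Δx = 500 m.

500 m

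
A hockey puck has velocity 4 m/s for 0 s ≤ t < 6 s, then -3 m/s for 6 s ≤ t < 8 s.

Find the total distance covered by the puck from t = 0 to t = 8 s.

Distance (not displacement) is the total path length: add the absolute areas under v-t.
0–6 s: |4| × 6 = 24 m
6–8 s: |-3| × 2 = 6 m
Total distance = 30 m

30 m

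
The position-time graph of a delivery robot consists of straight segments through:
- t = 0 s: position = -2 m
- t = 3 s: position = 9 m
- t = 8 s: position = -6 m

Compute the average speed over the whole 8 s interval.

3.25 m/s

Average speed = (total path length)/(elapsed time); on a piecewise-linear x-t graph the path length is Σ|Δx|.
0–3 s: |Δx| = |9 − -2| = 11 m
3–8 s: |Δx| = |-6 − 9| = 15 m
Total path = 26 m; average speed = 26/8 = 3.25 m/s.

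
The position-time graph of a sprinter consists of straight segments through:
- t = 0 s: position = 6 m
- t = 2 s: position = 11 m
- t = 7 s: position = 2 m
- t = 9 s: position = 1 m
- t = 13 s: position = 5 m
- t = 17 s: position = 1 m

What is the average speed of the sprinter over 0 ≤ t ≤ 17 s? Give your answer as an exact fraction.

Average speed = (total path length)/(elapsed time); on a piecewise-linear x-t graph the path length is Σ|Δx|.
0–2 s: |Δx| = |11 − 6| = 5 m
2–7 s: |Δx| = |2 − 11| = 9 m
7–9 s: |Δx| = |1 − 2| = 1 m
9–13 s: |Δx| = |5 − 1| = 4 m
13–17 s: |Δx| = |1 − 5| = 4 m
Total path = 23 m; average speed = 23/17 = 23/17 m/s.

23/17 m/s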